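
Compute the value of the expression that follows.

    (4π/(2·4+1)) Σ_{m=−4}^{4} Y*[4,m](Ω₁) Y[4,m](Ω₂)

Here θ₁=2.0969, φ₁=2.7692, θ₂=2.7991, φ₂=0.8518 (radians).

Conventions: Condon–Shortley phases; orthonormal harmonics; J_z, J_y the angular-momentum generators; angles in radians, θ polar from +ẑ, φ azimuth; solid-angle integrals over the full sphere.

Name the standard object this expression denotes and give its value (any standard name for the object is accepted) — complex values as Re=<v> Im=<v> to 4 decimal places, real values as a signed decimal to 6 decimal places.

This sum is the spherical-harmonic addition theorem: it equals the Legendre polynomial P_l(cos γ) of the angle γ between the two directions.
Expand P_4 via completeness: Σ_{m} conj(Y_{4,m}) at Ω₁ times Y_{4,m} at Ω₂ —
  term(m=-4) = 0.00026 + 0.00137j   from Y*(Ω₁)=0.02008 - 0.24667j, Y(Ω₂)=-0.00543 + 0.00148j
  term(m=-3) = 0.01565 - 0.00919j   from Y*(Ω₁)=0.17813 - 0.36537j, Y(Ω₂)=0.03720 + 0.02470j
  term(m=-2) = -0.02895 - 0.02405j   from Y*(Ω₁)=0.14074 - 0.12975j, Y(Ω₂)=-0.02603 - 0.19486j
  term(m=-1) = 0.04140 - 0.11463j   from Y*(Ω₁)=-0.23629 + 0.09230j, Y(Ω₂)=-0.31644 + 0.36153j
  term(m=+0) = -0.10299 + 0.00000j   from Y*(Ω₁)=-0.24748 + 0.00000j, Y(Ω₂)=0.41614 + 0.00000j
  term(m=+1) = 0.04140 + 0.11463j   from Y*(Ω₁)=0.23629 + 0.09230j, Y(Ω₂)=0.31644 + 0.36153j
  term(m=+2) = -0.02895 + 0.02405j   from Y*(Ω₁)=0.14074 + 0.12975j, Y(Ω₂)=-0.02603 + 0.19486j
  term(m=+3) = 0.01565 + 0.00919j   from Y*(Ω₁)=-0.17813 - 0.36537j, Y(Ω₂)=-0.03720 + 0.02470j
  term(m=+4) = 0.00026 - 0.00137j   from Y*(Ω₁)=0.02008 + 0.24667j, Y(Ω₂)=-0.00543 - 0.00148j
Total Σ_m = -0.04626 - 0.00000j. Multiply by 1.396263: -0.06459 - 0.00000j. P_4(cos γ) = -0.064588

Legendre polynomial (addition theorem), -0.064588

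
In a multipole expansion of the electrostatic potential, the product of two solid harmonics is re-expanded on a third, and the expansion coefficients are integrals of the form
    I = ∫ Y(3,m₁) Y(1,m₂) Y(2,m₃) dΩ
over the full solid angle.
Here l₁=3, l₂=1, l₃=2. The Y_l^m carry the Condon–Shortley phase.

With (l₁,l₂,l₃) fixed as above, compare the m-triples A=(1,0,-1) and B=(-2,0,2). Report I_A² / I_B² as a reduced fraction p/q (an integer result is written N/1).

8/5

Shared (l₁,l₂,l₃)=(3,1,2): N and (l;000)² cancel in I_A²/I_B².
A: Δ = 2!·4!·0!/7! = 1/105; Racah Σ t=1..1: t=1:−1/6 = -1/6; ⇒ 3j(3 1 2; 1 0 -1)² = 8/105, sgn +1
B: Δ = 2!·4!·0!/7! = 1/105; Racah Σ t=1..1: t=1:−1/24 = -1/24; ⇒ 3j(3 1 2; -2 0 2)² = 1/21, sgn -1
I_A²/I_B² = (8/105)/(1/21) = 8/5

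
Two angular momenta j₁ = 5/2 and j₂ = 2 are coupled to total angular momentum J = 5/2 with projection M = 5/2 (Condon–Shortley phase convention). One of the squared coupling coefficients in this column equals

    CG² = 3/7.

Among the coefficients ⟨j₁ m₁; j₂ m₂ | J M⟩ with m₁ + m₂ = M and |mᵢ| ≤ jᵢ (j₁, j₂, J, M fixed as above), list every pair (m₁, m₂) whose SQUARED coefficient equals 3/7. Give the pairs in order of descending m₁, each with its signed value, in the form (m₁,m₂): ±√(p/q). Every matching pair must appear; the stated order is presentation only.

(3/2,1): −√(3/7)

Admissible pairs with m₁+m₂ = M = 5/2: (1/2,2), (3/2,1), (5/2,0)
  (m₁,m₂)=(5/2,0): CG² = 5/14, CG = +√(5/14)
  (m₁,m₂)=(3/2,1): CG² = 3/7, CG = −√(3/7)   ← matches the target
  (m₁,m₂)=(1/2,2): CG² = 3/14, CG = +√(3/14)
Pairs with CG² = 3/7: (3/2,1): −√(3/7)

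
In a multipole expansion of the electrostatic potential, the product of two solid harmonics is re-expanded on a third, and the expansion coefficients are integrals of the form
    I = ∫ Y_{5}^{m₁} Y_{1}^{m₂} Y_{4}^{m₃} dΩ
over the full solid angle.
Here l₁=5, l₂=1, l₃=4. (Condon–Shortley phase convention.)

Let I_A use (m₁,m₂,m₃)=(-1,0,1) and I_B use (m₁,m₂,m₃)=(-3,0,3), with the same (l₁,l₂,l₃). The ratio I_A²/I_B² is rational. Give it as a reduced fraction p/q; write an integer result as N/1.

3/2

Shared (l₁,l₂,l₃)=(5,1,4): N and (l;000)² cancel in I_A²/I_B².
A: Δ = 2!·8!·0!/11! = 1/495; Racah Σ t=1..1: t=1:−1/720 = -1/720; ⇒ 3j(5 1 4; -1 0 1)² = 8/165, sgn +1
B: Δ = 2!·8!·0!/11! = 1/495; Racah Σ t=1..1: t=1:−1/5040 = -1/5040; ⇒ 3j(5 1 4; -3 0 3)² = 16/495, sgn +1
I_A²/I_B² = (8/165)/(16/495) = 3/2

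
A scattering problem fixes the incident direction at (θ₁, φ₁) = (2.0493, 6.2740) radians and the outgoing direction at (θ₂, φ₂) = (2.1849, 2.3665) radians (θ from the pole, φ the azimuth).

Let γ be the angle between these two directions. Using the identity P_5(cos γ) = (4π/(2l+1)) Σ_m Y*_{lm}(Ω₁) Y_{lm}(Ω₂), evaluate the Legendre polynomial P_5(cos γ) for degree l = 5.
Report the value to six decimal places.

Term-by-term m-sum for l=5 (normalisation 4π/11 = 1.142397):
  m=-5: Y*=+0.255551-0.011745i  Y=+0.125681+0.113354i  product +0.033449+0.027492i
  m=-4: Y*=-0.419341+0.015414i  Y=+0.377026-0.015551i  product -0.157863+0.012332i
  m=-3: Y*=+0.219669-0.006055i  Y=+0.257192-0.273607i  product +0.054841-0.061660i
  m=-2: Y*=+0.223761-0.004111i  Y=+0.000052+0.002537i  product +0.000022+0.000567i
  m=-1: Y*=-0.291193+0.002675i  Y=+0.249316+0.244230i  product -0.073252-0.070451i
  m=+0: Y*=-0.161054-0.000000i  Y=+0.087399+0.000000i  product -0.014076-0.000000i
  m=+1: Y*=+0.291193+0.002675i  Y=-0.249316+0.244230i  product -0.073252+0.070451i
  m=+2: Y*=+0.223761+0.004111i  Y=+0.000052-0.002537i  product +0.000022-0.000567i
  m=+3: Y*=-0.219669-0.006055i  Y=-0.257192-0.273607i  product +0.054841+0.061660i
  m=+4: Y*=-0.419341-0.015414i  Y=+0.377026+0.015551i  product -0.157863-0.012332i
  m=+5: Y*=-0.255551-0.011745i  Y=-0.125681+0.113354i  product +0.033449-0.027492i
Σ over m = -0.299682-0.000000i; ×(4π/11) → -0.342356-0.000000i. Real part: -0.342356

-0.342356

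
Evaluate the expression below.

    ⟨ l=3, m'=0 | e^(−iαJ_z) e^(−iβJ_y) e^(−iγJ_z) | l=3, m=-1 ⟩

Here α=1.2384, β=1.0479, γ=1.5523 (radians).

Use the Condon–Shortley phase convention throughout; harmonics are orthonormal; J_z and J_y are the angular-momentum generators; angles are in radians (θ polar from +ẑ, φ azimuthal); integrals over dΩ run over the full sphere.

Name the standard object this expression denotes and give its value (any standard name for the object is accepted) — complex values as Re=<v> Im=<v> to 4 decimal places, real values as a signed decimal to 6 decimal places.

This is a Wigner D-matrix element — the rotation-matrix element ⟨l m'| R(α,β,γ) |l m⟩ in the angular-momentum basis.
First d^3_{0,-1}(β=1.0479), then the phase factors e^{-i(0)α} and e^{-i(-1)γ}:
c=cos(1.047900/2)=0.865850, s=sin(1.047900/2)=0.500304; N=√[6·6·2·24]=41.569219
The bounds max(0,m−m')=0 and min(l+m,l−m')=2 give 3 terms
  k=0: (−1)^1·41.5692/(12)·0.8658^5·0.5003^1 = -0.843407
  k=1: (−1)^2·41.5692/(4)·0.8658^3·0.5003^3 = +0.844776
  k=2: (−1)^3·41.5692/(12)·0.8658^1·0.5003^5 = -0.094016
d^3_{0,-1}(1.0479) = -0.843407 +0.844776 -0.094016 = -0.092647
Phases: e^{-i·(0)·1.2384}=+1.000000+0.000000i, e^{-i·(-1)·1.5523}=+0.018495+0.999829i ⇒ D=-0.001714-0.092632i

Wigner D-matrix element, Re=-0.0017 Im=-0.0926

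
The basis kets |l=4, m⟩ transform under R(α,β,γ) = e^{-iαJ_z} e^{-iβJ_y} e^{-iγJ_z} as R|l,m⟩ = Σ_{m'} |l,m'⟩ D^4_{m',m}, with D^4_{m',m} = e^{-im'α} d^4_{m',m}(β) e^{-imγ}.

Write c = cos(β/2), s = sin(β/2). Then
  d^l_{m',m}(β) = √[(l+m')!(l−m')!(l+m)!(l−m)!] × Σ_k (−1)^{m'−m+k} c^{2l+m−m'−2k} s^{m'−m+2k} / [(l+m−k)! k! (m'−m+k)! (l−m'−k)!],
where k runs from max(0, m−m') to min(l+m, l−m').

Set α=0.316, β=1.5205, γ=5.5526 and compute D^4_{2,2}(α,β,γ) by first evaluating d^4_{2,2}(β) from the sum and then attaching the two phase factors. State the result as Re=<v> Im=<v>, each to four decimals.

D^4_{2,2}(0.3160,1.5205,5.5526) = e^{-i·2·0.3160}·d^4_{2,2}(1.5205)·e^{-i·2·5.5526}. Compute d first:
With c≡cos(β/2)=0.724664 and s≡sin(β/2)=0.689103, N=[720·2·720·2]^{1/2}=1440.000000
The bounds max(0,m−m')=0 and min(l+m,l−m')=2 give 3 terms
  k=0: (−1)^0·1440.0000/(1440)·0.7247^8·0.6891^0 = +0.076049
  k=1: (−1)^1·1440.0000/(120)·0.7247^6·0.6891^2 = -0.825217
  k=2: (−1)^2·1440.0000/(96)·0.7247^4·0.6891^4 = +0.932767
d^4_{2,2}(1.5205) = +0.076049 -0.825217 +0.932767 = +0.183598
D = (+0.806848-0.590760i)·(+0.183598)·(+0.109406+0.993997i) = +0.124018+0.135380i

Re=0.1240 Im=0.1354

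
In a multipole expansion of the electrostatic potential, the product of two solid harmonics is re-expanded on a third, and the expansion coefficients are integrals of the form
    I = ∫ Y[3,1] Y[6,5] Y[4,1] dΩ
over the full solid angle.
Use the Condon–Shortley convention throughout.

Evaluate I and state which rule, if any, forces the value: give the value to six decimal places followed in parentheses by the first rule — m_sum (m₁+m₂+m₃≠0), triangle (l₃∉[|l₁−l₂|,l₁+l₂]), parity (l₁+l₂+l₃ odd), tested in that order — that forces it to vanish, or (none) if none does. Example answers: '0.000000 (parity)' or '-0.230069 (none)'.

0.000000 (m_sum)

Σmᵢ = 7 ≠ 0, so the φ-integral vanishes; I = 0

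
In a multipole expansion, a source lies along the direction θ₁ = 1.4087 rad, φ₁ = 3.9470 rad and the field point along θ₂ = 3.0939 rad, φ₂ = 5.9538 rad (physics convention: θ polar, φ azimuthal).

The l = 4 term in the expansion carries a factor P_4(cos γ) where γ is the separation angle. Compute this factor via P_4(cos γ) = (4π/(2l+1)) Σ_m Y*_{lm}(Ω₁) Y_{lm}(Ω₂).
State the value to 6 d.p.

Expand P_4 via completeness: Σ_{m} conj(Y_{4,m}) at Ω₁ times Y_{4,m} at Ω₂ —
  m=-4: Y*=-0.418437-0.033562i  Y=+0.000001+0.000002i  product -0.000000-0.000001i
  m=-3: Y*=+0.145284-0.128811i  Y=-0.000075-0.000113i  product -0.000025-0.000007i
  m=-2: Y*=+0.010658-0.266195i  Y=+0.003598+0.002785i  product +0.000780-0.000928i
  m=-1: Y*=+0.147093+0.153100i  Y=-0.084931-0.029033i  product -0.008048-0.017273i
  m=+0: Y*=+0.237210-0.000000i  Y=+0.836686+0.000000i  product +0.198470+0.000000i
  m=+1: Y*=-0.147093+0.153100i  Y=+0.084931-0.029033i  product -0.008048+0.017273i
  m=+2: Y*=+0.010658+0.266195i  Y=+0.003598-0.002785i  product +0.000780+0.000928i
  m=+3: Y*=-0.145284-0.128811i  Y=+0.000075-0.000113i  product -0.000025+0.000007i
  m=+4: Y*=-0.418437+0.033562i  Y=+0.000001-0.000002i  product -0.000000+0.000001i
Accumulated sum +0.183883+0.000000i; after 4π/(2l+1) scaling, +0.256749+0.000000i ⇒ P_4 = 0.256749

0.256749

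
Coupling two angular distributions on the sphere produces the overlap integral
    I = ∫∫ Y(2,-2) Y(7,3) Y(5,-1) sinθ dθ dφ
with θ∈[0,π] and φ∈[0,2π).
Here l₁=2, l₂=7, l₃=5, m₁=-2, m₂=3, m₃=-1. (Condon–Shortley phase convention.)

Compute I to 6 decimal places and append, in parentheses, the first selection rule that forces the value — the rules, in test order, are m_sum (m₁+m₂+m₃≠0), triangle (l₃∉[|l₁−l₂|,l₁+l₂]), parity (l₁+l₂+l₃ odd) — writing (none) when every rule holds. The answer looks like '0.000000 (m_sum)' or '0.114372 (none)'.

m-sum 0 ✓  L=14 even ✓  5≤5≤9 ✓
Π(2lᵢ+1) = 5×15×11 = 825
triangle coeff Δ(2,7,5) = 1/15015
Σ_t [2,2]: t=2:+1/57600 = 1/57600
(3j)²=21/715 [(2 7 5; 0 0 0)], sign=-1
Σ_t [4,4]: t=4:+1/414720 = 1/414720
(3j)²=2/143 [(2 7 5; -2 3 -1)], sign=+1
⇒ 4πI² = 630/1859
I = (-1)√(630/1859/(4π)) = -0.16421985
No selection rule forces the value: the integral is nonzero (none).

-0.164220 (none)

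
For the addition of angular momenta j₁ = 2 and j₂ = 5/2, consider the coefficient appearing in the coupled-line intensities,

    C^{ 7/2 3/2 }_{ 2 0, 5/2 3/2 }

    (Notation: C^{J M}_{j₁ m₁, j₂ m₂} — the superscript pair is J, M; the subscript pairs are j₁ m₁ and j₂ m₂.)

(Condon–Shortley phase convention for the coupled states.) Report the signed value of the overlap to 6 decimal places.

j₁+j₂−J=1  J+j₁−j₂=3  J−j₁+j₂=4  j₁+j₂+J+1=9
(j₁±m₁, j₂±m₂, J±M) = (2,2,4,1,5,2)
P² = 512/7
sum k=0..1:
  [0] +1/48 = 1/48
  [1] −1/12 = -1/12
S = -1/16
C² = P²·S² = 2/7 ; C = -0.534522

−√(2/7) = -0.534522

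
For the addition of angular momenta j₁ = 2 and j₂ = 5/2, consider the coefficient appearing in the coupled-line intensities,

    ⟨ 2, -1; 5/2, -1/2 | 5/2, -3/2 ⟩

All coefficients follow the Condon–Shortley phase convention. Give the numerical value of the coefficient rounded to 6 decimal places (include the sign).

triangle: 2!·2!·3!/8! = 24/40320
(j±m)!: 1!·3!·2!·3!·1!·4! = 1728
prefactor² = (2J+1)·Δ·N² = 216/35
  k=1: −1/(1!·1!·2!·1!·0!·2!) = -1/4
  k=2: +1/(2!·0!·1!·0!·1!·3!) = 1/12
Σ = -1/6  ⇒  CG² = 216/35·(-1/6)² = 6/35
CG = −√(6/35) = -0.414039

−√(6/35) ≈ -0.414039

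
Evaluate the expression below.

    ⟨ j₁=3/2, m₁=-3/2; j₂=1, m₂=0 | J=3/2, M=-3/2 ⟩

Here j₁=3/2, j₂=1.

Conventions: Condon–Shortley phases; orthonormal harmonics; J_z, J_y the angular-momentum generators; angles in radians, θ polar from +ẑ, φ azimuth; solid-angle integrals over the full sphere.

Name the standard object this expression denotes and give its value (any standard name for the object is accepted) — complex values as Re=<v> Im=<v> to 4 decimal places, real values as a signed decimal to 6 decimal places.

Clebsch–Gordan coefficient, −√(3/5) ≈ -0.774597

This is a Clebsch–Gordan (vector-coupling) coefficient.
j₁+j₂−J=1  J+j₁−j₂=2  J−j₁+j₂=1  j₁+j₂+J+1=5
(j₁±m₁, j₂±m₂, J±M) = (0,3,1,1,0,3)
P² = 12/5
sum k=1..1:
  [1] −1/2 = -1/2
S = -1/2
C² = P²·S² = 3/5 ; C = -0.774597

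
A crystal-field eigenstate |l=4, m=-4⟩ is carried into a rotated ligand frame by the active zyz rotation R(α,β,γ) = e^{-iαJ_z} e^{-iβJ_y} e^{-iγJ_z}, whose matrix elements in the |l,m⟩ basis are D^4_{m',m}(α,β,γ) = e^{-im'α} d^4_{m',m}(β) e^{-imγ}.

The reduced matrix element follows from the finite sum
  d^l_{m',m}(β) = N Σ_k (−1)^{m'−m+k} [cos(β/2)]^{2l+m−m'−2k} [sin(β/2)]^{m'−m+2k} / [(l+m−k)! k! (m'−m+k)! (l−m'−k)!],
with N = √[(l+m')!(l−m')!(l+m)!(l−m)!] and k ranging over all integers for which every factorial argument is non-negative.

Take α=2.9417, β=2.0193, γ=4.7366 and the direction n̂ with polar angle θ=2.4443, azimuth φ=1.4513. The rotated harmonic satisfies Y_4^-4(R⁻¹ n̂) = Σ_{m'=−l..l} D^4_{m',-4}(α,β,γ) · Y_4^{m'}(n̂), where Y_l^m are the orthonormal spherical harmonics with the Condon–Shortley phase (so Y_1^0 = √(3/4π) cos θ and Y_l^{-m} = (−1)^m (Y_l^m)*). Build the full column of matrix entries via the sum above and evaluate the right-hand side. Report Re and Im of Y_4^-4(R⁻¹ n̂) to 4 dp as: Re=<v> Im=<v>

Need the full column D^4_{m',-4} for m'=−4..4 at α=2.9417, β=2.0193, γ=4.7366.
cos(β/2)=0.532157, sin(β/2)=0.846646
d^4_{-4,-4}: single k=0 term ⇒ +0.006432;  D = +0.004908-0.004157i
d^4_{-3,-4}: single k=0 term ⇒ -0.028942;  D = +0.025359-0.013947i
d^4_{-2,-4}: single k=0 term ⇒ +0.086143;  D = +0.082221-0.025699i
d^4_{-1,-4}: single k=0 term ⇒ -0.193820;  D = +0.192792-0.019938i
d^4_{0,-4}: single k=0 term ⇒ +0.344759;  D = +0.343143+0.033336i
d^4_{1,-4}: single k=0 term ⇒ -0.490594;  D = +0.469153+0.143450i
d^4_{2,-4}: single k=0 term ⇒ +0.551911;  D = +0.485236+0.262966i
d^4_{3,-4}: single k=0 term ⇒ -0.469350;  D = +0.360028+0.301113i
d^4_{4,-4}: single k=0 term ⇒ +0.264006;  D = +0.164849+0.206213i
Y_4^{m'}(θ=2.4443,φ=1.4513) and Σ D·Y over m':
  (+0.0049-0.0042i)·(+0.0668+0.0346i)  (+0.0254-0.0139i)·(+0.0891-0.2379i)  (+0.0822-0.0257i)·(-0.4173-0.1017i)  (+0.1928-0.0199i)·(-0.0309+0.2575i)  (+0.3431+0.0333i)·(-0.2690+0.0000i)  (+0.4692+0.1435i)·(+0.0309+0.2575i)  (+0.4852+0.2630i)·(-0.4173+0.1017i)  (+0.3600+0.3011i)·(-0.0891-0.2379i)  (+0.1648+0.2062i)·(+0.0668-0.0346i)
Y_4^-4(R⁻¹ n̂) = -0.324587-0.003324i

Re=-0.3246 Im=-0.0033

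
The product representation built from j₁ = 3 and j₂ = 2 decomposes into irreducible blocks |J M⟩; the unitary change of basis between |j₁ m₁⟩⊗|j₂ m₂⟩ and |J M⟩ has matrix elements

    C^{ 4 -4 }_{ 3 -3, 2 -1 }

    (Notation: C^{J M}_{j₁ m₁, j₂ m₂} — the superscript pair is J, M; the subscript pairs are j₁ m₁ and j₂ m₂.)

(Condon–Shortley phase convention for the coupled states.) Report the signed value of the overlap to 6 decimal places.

triangle: 1!×5!×3!/10! = 720/3628800
(j±m)!: 0!×6!×1!×3!×0!×8! = 174182400
prefactor² = (2J+1)×Δ×N² = 311040
  k=1: −1/(1!×0!×5!×0!×0!×3!) = -1/720
Σ = -1/720  ⇒  CG² = 311040×(-1/720)² = 3/5
CG = −√(3/5) = -0.774597

-0.774597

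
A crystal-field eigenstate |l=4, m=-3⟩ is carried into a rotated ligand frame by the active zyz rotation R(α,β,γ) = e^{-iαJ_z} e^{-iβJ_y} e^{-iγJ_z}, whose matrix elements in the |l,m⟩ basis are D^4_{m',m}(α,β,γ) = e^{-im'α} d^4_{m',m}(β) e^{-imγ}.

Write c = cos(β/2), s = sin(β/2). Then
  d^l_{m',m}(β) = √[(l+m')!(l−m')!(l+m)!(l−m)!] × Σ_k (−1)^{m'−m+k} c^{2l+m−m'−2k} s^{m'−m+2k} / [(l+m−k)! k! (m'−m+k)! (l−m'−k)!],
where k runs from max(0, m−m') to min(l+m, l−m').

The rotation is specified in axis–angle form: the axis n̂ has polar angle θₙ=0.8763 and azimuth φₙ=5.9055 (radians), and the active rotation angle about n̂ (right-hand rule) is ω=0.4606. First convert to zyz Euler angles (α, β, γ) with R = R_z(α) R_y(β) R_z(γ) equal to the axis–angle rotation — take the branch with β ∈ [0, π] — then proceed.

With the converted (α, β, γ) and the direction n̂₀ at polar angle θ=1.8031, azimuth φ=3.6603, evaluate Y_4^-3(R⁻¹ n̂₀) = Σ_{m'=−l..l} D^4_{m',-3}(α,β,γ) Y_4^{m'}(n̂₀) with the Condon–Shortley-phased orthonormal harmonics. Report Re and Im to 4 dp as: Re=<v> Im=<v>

Re=-0.0114 Im=0.0106

Axis–angle → zyz. n̂ = (sinθₙcosφₙ, sinθₙsinφₙ, cosθₙ) = (+0.714222, -0.283354, +0.639999), ω = 0.4606.
R = I cosω + sinω [n̂]ₓ + (1−cosω) n̂n̂ᵀ gives
  R = [+0.948947, -0.305561, -0.078310; +0.263380, +0.904153, -0.336360; +0.173583, +0.298562, +0.938472]
β = atan2(√(R₁₃²+R₂₃²), R₃₃) = 0.352618; α = atan2(R₂₃, R₁₃) mod 2π = 4.483646; γ = atan2(R₃₂, −R₃₁) mod 2π = 2.097424
Need the full column D^4_{m',-3} for m'=−4..4 at α=4.4836, β=0.3526, γ=2.0974.
cos(β/2)=0.984498, sin(β/2)=0.175397
d^4_{-4,-3}: single k=1 term ⇒ +0.444703;  D = +0.274378-0.349968i
d^4_{-3,-3}: k∈[0..1] ⇒ +0.882507 -0.196079 = +0.686428;  D = +0.430093+0.534980i
d^4_{-2,-3}: k∈[0..1] ⇒ -0.588287 +0.056018 = -0.532269;  D = +0.479651-0.230750i
d^4_{-1,-3}: k∈[0..1] ⇒ +0.222332 -0.011762 = +0.210571;  D = -0.045882-0.205511i
d^4_{0,-3}: k∈[0..1] ⇒ -0.059048 +0.001874 = -0.057174;  D = -0.057171-0.000520i
d^4_{1,-3}: k∈[0..1] ⇒ +0.011762 -0.000224 = +0.011538;  D = -0.002718+0.011213i
d^4_{2,-3}: k∈[0..1] ⇒ -0.001778 +0.000019 = -0.001759;  D = +0.001571+0.000791i
d^4_{3,-3}: k∈[0..1] ⇒ +0.000198 -0.000001 = +0.000197;  D = +0.000126-0.000151i
d^4_{4,-3}: single k=0 term ⇒ -0.000014;  D = -0.000009-0.000011i
Y_4^{m'}(θ=1.8031,φ=3.6603) and Σ D·Y over m':
  (+0.2744-0.3500i)·(-0.1917-0.3475i)  (+0.4301+0.5350i)·(+0.0039-0.2655i)  (+0.4797-0.2308i)·(-0.1013+0.1716i)  (-0.0459-0.2055i)·(-0.2420+0.1381i)  (-0.0572-0.0005i)·(+0.1596+0.0000i)  (-0.0027+0.0112i)·(+0.2420+0.1381i)  (+0.0016+0.0008i)·(-0.1013-0.1716i)  (+0.0001-0.0002i)·(-0.0039-0.2655i)  (-0.0000-0.0000i)·(-0.1917+0.3475i)
Y_4^-3(R⁻¹ n̂) = -0.011378+0.010554i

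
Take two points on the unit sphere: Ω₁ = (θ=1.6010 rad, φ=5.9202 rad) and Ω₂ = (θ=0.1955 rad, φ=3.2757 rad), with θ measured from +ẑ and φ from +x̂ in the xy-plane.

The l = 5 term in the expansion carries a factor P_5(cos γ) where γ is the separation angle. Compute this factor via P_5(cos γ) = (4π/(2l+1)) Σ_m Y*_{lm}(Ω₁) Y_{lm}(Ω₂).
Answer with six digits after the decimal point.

-0.307779

Term-by-term m-sum for l=5 (normalisation 4π/11 = 1.142397):
  m=-5: (-0.11193 - 0.44934j) × (-0.00010 + 0.00008j) = 0.00005 + 0.00004j  (running Σ = 0.00005 + 0.00004j)
  m=-4: (-0.00525 + 0.04393j) × (0.00176 - 0.00105j) = 0.00004 + 0.00008j  (running Σ = 0.00008 + 0.00012j)
  m=-3: (-0.15878 + 0.30362j) × (-0.01788 + 0.00761j) = 0.00053 - 0.00664j  (running Σ = 0.00061 - 0.00652j)
  m=-2: (0.03814 - 0.03385j) × (0.11414 - 0.03137j) = 0.00329 - 0.00506j  (running Σ = 0.00390 - 0.01158j)
  m=-1: (0.29546 - 0.11222j) × (-0.42996 + 0.05801j) = -0.12053 + 0.06539j  (running Σ = -0.11662 + 0.05381j)
  m=0: (-0.05275 + 0.00000j) × (0.68564 + 0.00000j) = -0.03617 + 0.00000j  (running Σ = -0.15279 + 0.05381j)
  m=1: (-0.29546 - 0.11222j) × (0.42996 + 0.05801j) = -0.12053 - 0.06539j  (running Σ = -0.27332 - 0.01158j)
  m=2: (0.03814 + 0.03385j) × (0.11414 + 0.03137j) = 0.00329 + 0.00506j  (running Σ = -0.27003 - 0.00652j)
  m=3: (0.15878 + 0.30362j) × (0.01788 + 0.00761j) = 0.00053 + 0.00664j  (running Σ = -0.26950 + 0.00012j)
  m=4: (-0.00525 - 0.04393j) × (0.00176 + 0.00105j) = 0.00004 - 0.00008j  (running Σ = -0.26946 + 0.00004j)
  m=5: (0.11193 - 0.44934j) × (0.00010 + 0.00008j) = 0.00005 - 0.00004j  (running Σ = -0.26942 + 0.00000j)
Σ over m = -0.26942 + 0.00000j; ×(4π/11) → -0.30778 + 0.00000j. Real part: -0.307779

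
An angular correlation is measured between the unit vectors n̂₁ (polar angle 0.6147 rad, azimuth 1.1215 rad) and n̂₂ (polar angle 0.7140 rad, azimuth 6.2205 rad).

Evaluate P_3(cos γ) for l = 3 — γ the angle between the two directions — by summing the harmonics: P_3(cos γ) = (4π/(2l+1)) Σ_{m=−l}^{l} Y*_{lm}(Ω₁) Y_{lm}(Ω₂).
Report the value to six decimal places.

Summing Y*_{l m}(θ₁,φ₁)·Y_{l m}(θ₂,φ₂) over m ∈ [−3, 3]; prefactor 4π/(2·3+1) = 1.795196:
  term(m=-3) = -0.00860 - 0.00375j   from Y*(Ω₁)=-0.07805 - 0.01769j, Y(Ω₂)=0.11510 + 0.02190j
  term(m=-2) = -0.06582 + 0.06424j   from Y*(Ω₁)=-0.17292 + 0.21728j, Y(Ω₂)=0.32862 + 0.04142j
  term(m=-1) = 0.06450 + 0.15845j   from Y*(Ω₁)=0.18918 + 0.39235j, Y(Ω₂)=0.39198 + 0.02460j
  term(m=+0) = -0.00418 + 0.00000j   from Y*(Ω₁)=0.10274 + 0.00000j, Y(Ω₂)=-0.04067 + 0.00000j
  term(m=+1) = 0.06450 - 0.15845j   from Y*(Ω₁)=-0.18918 + 0.39235j, Y(Ω₂)=-0.39198 + 0.02460j
  term(m=+2) = -0.06582 - 0.06424j   from Y*(Ω₁)=-0.17292 - 0.21728j, Y(Ω₂)=0.32862 - 0.04142j
  term(m=+3) = -0.00860 + 0.00375j   from Y*(Ω₁)=0.07805 - 0.01769j, Y(Ω₂)=-0.11510 + 0.02190j
Total Σ_m = -0.02401 - 0.00000j. Multiply by 1.795196: -0.04311 - 0.00000j. P_3(cos γ) = -0.043108

-0.043108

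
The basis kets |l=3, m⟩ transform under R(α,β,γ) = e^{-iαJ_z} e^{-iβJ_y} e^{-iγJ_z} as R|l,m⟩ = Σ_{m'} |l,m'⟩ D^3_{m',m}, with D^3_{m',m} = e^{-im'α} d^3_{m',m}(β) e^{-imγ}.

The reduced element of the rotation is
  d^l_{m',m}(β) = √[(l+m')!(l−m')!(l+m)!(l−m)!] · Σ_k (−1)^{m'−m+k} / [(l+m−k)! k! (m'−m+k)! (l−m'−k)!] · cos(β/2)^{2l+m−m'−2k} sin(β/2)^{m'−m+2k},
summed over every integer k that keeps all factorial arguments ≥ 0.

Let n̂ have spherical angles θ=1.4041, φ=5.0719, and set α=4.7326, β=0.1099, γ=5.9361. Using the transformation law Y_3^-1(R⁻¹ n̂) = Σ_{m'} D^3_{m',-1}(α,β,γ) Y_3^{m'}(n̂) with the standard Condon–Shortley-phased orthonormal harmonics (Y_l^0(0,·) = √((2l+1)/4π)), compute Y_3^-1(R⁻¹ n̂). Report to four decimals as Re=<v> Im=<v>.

Need the full column D^3_{m',-1} for m'=−3..3 at α=4.7326, β=0.1099, γ=5.9361.
cos(β/2)=0.998491, sin(β/2)=0.054922
d^3_{-3,-1}: single k=2 term ⇒ +0.011612;  D = +0.003281+0.011139i
d^3_{-2,-1}: k∈[1..2] ⇒ +0.172373 -0.001043 = +0.171330;  D = -0.163337+0.051721i
d^3_{-1,-1}: k∈[0..2] ⇒ +0.990978 -0.023986 +0.000054 = +0.967046;  D = -0.310503-0.915841i
d^3_{0,-1}: k∈[0..2] ⇒ -0.188825 +0.001714 -0.000002 = -0.187113;  D = -0.175955+0.063648i
d^3_{1,-1}: k∈[0..2] ⇒ +0.017990 -0.000073 +0.000000 = +0.017917;  D = +0.006434+0.016722i
d^3_{2,-1}: k∈[0..1] ⇒ -0.001043 +0.000002 = -0.001041;  D = +0.000964-0.000394i
d^3_{3,-1}: single k=0 term ⇒ +0.000035;  D = -0.000014-0.000032i
Y_3^{m'}(θ=1.4041,φ=5.0719) and Σ D·Y over m':
  (+0.0033+0.0111i)·(-0.3526-0.1891i)  (-0.1633+0.0517i)·(-0.1241+0.1086i)  (-0.3105-0.9158i)·(-0.0967-0.2573i)  (-0.1760+0.0636i)·(-0.1772+0.0000i)  (+0.0064+0.0167i)·(+0.0967-0.2573i)  (+0.0010-0.0004i)·(-0.1241-0.1086i)  (-0.0000-0.0000i)·(+0.3526-0.1891i)
Y_3^-1(R⁻¹ n̂) = -0.154051+0.128342i

Re=-0.1541 Im=0.1283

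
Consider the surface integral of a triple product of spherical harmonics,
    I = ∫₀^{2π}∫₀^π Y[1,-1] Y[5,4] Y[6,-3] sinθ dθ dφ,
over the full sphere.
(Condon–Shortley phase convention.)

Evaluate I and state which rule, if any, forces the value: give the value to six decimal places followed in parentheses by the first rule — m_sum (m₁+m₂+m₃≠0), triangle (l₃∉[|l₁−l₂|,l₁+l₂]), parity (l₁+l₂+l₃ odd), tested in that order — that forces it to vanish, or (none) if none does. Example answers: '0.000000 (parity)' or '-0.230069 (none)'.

Rules hold: Σm=0, L=12 even, 4≤6≤6.
N = 3·11·13 = 429
Δ = 0!·2!·10!/13! = 1/858
Racah Σ t=0..0: t=0:+1/14400 = 1/14400
⇒ 3j(1 5 6; 0 0 0)² = 6/143, sgn +1
Racah Σ t=0..0: t=0:+1/725760 = 1/725760
⇒ 3j(1 5 6; -1 4 -3)² = 1/286, sgn -1
4πI² = N·(3j₀)²·(3jₘ)² = 9/143
I = -1·√(0.0629371/4π) = -0.07076985
No selection rule forces the value: the integral is nonzero (none).

-0.070770 (none)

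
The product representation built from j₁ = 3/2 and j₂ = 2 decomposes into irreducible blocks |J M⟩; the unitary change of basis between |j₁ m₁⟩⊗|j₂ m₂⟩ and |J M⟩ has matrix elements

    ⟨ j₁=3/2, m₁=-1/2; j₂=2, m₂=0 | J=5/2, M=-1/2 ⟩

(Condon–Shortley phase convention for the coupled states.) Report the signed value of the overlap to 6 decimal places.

√[6·1!2!3!/7! · 1!2!2!2!2!3!] = √(48/35)
  +(−1)^0/∏(0,1,2,2,0,1)! = 1/4  (running 1/4)
  +(−1)^1/∏(1,0,1,1,1,2)! = -1/2  (running -1/4)
⟨..|..⟩ = √(48/35)·(-1/4) = -0.292770

−√(3/35) ≈ -0.292770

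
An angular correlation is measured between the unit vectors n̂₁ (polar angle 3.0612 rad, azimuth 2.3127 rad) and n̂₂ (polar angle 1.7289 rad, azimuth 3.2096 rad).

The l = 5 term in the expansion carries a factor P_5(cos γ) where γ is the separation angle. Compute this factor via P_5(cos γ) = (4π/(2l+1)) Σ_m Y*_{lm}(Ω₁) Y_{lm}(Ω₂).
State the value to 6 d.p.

0.313034

Term-by-term m-sum for l=5 (normalisation 4π/11 = 1.142397):
  m=-5: (+0.000001-0.000001i) × (-0.410942+0.145382i) = -0.000000+0.000001i  (running Σ = -0.000000+0.000001i)
  m=-4: (+0.000060-0.000011i) × (-0.211689+0.059049i) = -0.000012+0.000006i  (running Σ = -0.000012+0.000006i)
  m=-3: (+0.001129+0.000867i) × (+0.253463-0.052442i) = +0.000331+0.000160i  (running Σ = +0.000319+0.000167i)
  m=-2: (+0.001875+0.021496i) × (+0.238643-0.032661i) = +0.001149+0.005069i  (running Σ = +0.001469+0.005236i)
  m=-1: (-0.135910+0.148279i) × (-0.210115+0.014311i) = +0.026435-0.033101i  (running Σ = +0.027903-0.027865i)
  m=0: (-0.890786-0.000000i) × (-0.244961+0.000000i) = +0.218208+0.000000i  (running Σ = +0.246112-0.027865i)
  m=1: (+0.135910+0.148279i) × (+0.210115+0.014311i) = +0.026435+0.033101i  (running Σ = +0.272546+0.005236i)
  m=2: (+0.001875-0.021496i) × (+0.238643+0.032661i) = +0.001149-0.005069i  (running Σ = +0.273696+0.000167i)
  m=3: (-0.001129+0.000867i) × (-0.253463-0.052442i) = +0.000331-0.000160i  (running Σ = +0.274027+0.000006i)
  m=4: (+0.000060+0.000011i) × (-0.211689-0.059049i) = -0.000012-0.000006i  (running Σ = +0.274015+0.000001i)
  m=5: (-0.000001-0.000001i) × (+0.410942+0.145382i) = -0.000000-0.000001i  (running Σ = +0.274015-0.000000i)
Accumulated sum +0.274015-0.000000i; after 4π/(2l+1) scaling, +0.313034-0.000000i ⇒ P_5 = 0.313034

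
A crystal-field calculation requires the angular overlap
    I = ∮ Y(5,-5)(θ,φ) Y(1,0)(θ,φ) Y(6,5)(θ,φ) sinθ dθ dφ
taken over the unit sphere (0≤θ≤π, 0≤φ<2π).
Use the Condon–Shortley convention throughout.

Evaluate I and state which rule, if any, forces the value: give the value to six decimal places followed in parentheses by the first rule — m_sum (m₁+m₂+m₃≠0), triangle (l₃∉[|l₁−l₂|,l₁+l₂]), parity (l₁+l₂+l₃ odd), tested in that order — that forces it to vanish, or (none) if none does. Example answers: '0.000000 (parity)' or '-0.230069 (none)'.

-0.135514 (none)

m-sum 0 ✓  L=12 even ✓  4≤6≤6 ✓
Π(2lᵢ+1) = 11×3×13 = 429
triangle coeff Δ(5,1,6) = 1/858
Σ_t [0,0]: t=0:+1/14400 = 1/14400
(3j)²=6/143 [(5 1 6; 0 0 0)], sign=+1
Σ_t [0,0]: t=0:+1/3628800 = 1/3628800
(3j)²=1/78 [(5 1 6; -5 0 5)], sign=-1
⇒ 4πI² = 3/13
I = (-1)√(3/13/(4π)) = -0.13551395
No selection rule forces the value: the integral is nonzero (none).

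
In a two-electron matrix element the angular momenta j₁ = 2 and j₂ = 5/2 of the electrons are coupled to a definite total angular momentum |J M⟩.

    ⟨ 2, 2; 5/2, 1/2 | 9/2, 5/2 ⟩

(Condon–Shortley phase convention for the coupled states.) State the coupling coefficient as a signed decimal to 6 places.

+0.527046  (= +√(5/18))

j₁+j₂−J=0  J+j₁−j₂=4  J−j₁+j₂=5  j₁+j₂+J+1=10
(j₁±m₁, j₂±m₂, J±M) = (4,0,3,2,7,2)
P² = 23040
sum k=0..0:
  [0] +1/288 = 1/288
S = 1/288
C² = P²·S² = 5/18 ; C = +0.527046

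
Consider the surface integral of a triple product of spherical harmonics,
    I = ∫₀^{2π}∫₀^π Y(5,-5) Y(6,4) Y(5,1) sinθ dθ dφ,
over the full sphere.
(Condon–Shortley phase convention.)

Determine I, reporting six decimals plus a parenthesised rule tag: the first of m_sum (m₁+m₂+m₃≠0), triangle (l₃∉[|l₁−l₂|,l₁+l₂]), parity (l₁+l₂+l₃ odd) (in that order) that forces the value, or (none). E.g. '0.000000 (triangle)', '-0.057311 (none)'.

0.178246 (none)

Checks pass: Σm=0; 16 even; l₃=5∈[1,11].
(2·5+1)(2·6+1)(2·5+1) = 1573
Δ: 6! 4! 6! / 17! → 1/28588560
sum: t=1:−1/345600 t=2:+1/13824 t=3:−1/5184 t=4:+1/13824 t=5:−1/345600 = -7/129600
3j²(5 6 5; 0 0 0) = Δ·Π!·Σ² = 80/7293  (sign +1)
sum: t=6:+1/829440 = 1/829440
3j²(5 6 5; -5 4 1) = Δ·Π!·Σ² = 225/9724  (sign +1)
combine: 4πI² = 1573·80/7293·225/9724 = 1500/3757
take √, sign +1: I = 0.17824613
No selection rule forces the value: the integral is nonzero (none).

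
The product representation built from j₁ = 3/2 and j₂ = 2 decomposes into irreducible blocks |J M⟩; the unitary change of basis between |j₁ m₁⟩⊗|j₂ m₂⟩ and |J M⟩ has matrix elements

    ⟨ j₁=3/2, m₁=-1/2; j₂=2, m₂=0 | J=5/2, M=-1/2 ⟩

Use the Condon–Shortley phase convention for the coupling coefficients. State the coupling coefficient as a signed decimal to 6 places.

−√(3/35) ≈ -0.292770

j₁+j₂−J=1  J+j₁−j₂=2  J−j₁+j₂=3  j₁+j₂+J+1=7
(j₁±m₁, j₂±m₂, J±M) = (1,2,2,2,2,3)
P² = 48/35
sum k=0..1:
  [0] +1/4 = 1/4
  [1] −1/2 = -1/2
S = -1/4
C² = P²·S² = 3/35 ; C = -0.292770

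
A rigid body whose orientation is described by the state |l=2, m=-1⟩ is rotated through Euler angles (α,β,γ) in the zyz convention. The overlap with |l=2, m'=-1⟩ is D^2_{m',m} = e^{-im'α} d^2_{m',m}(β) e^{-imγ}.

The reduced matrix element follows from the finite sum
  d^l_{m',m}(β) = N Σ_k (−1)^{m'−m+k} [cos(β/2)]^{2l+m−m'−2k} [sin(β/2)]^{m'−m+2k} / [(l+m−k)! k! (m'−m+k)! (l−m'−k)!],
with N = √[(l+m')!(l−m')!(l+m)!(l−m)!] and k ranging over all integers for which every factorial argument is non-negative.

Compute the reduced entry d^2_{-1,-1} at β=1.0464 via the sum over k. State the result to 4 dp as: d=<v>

d^2_{-1,-1}(β=1.0464) via the finite sum:
c=cos(1.046400/2)=0.866225, s=sin(1.046400/2)=0.499655; N=√[1·6·1·6]=6.000000
Admissible k: 0..1 (factorial args all ≥0)
  k=0: (−1)^0·6.0000/(6)·0.8662^4·0.4997^0 = +0.563018
  k=1: (−1)^1·6.0000/(2)·0.8662^2·0.4997^2 = -0.561982
d^2_{-1,-1}(1.0464) = +0.563018 -0.561982 = +0.001036

d=0.0010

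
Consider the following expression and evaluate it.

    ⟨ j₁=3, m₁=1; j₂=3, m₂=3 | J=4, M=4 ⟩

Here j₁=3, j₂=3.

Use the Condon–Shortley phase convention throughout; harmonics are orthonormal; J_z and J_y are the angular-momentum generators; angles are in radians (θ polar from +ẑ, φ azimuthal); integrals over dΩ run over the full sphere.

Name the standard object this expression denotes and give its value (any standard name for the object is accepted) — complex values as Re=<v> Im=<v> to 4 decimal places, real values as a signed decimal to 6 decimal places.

This is a Clebsch–Gordan (vector-coupling) coefficient.
triangle: 2!*4!*4!/11! = 1152/39916800
(j±m)!: 4!*2!*6!*0!*8!*0! = 1393459200
prefactor² = (2J+1)*Δ*N² = 3981312/11
  k=2: +1/(2!*0!*0!*4!*4!*0!) = 1/1152
Σ = 1/1152  ⇒  CG² = 3981312/11*(1/1152)² = 3/11
CG = +√(3/11) = +0.522233

Clebsch–Gordan coefficient, +√(3/11) ≈ +0.522233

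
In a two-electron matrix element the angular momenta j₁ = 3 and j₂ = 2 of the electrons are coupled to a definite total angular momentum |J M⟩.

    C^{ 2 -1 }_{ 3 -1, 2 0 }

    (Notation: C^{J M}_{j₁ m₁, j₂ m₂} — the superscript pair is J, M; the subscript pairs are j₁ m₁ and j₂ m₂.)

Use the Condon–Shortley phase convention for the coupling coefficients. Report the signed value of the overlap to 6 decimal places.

+0.377964

√[5·3!3!1!/8! · 2!4!2!2!1!3!] = √(36/7)
  +(−1)^1/∏(1,2,3,1,0,0)! = -1/12  (running -1/12)
  +(−1)^2/∏(2,1,2,0,1,1)! = 1/4  (running 1/6)
⟨..|..⟩ = √(36/7)·(1/6) = +0.377964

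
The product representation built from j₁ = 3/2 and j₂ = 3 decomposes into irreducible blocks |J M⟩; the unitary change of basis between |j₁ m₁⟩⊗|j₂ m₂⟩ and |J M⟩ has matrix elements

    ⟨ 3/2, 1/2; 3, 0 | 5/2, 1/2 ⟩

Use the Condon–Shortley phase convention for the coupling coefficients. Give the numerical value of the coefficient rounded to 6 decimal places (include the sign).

j₁+j₂−J=2  J+j₁−j₂=1  J−j₁+j₂=4  j₁+j₂+J+1=8
(j₁±m₁, j₂±m₂, J±M) = (2,1,3,3,3,2)
P² = 216/35
sum k=0..1:
  [0] +1/12 = 1/12
  [1] −1/4 = -1/4
S = -1/6
C² = P²·S² = 6/35 ; C = -0.414039

−√(6/35) = -0.414039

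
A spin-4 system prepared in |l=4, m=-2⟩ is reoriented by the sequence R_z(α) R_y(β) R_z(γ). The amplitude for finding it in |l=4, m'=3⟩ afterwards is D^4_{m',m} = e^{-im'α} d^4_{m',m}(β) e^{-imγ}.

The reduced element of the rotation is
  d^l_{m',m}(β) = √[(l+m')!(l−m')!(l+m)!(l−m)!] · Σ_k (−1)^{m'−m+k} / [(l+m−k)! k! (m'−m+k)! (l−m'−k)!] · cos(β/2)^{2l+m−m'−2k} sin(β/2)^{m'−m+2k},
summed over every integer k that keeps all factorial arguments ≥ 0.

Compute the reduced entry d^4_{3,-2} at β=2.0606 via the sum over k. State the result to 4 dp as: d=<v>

d=-0.0527

d^4_{3,-2}(β=2.0606) via the finite sum:
With c≡cos(β/2)=0.514562 and s≡sin(β/2)=0.857453, N=[5040·1·2·720]^{1/2}=2693.993318
The bounds max(0,m−m')=0 and min(l+m,l−m')=1 give 2 terms
  k=0: (−1)^5·2693.9933/(240)·0.5146^3·0.8575^5 = -0.708843
  k=1: (−1)^6·2693.9933/(720)·0.5146^1·0.8575^7 = +0.656108
d^4_{3,-2}(2.0606) = -0.708843 +0.656108 = -0.052735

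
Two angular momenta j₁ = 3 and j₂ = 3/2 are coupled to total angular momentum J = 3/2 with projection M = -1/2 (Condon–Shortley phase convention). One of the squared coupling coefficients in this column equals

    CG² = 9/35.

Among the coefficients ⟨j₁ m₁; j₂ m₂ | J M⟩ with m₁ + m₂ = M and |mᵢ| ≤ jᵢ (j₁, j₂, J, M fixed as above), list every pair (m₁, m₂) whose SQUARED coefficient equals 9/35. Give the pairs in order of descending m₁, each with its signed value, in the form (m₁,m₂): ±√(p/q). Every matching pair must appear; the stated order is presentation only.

(0,-1/2): −√(9/35)

Admissible pairs with m₁+m₂ = M = -1/2: (-2,3/2), (-1,1/2), (0,-1/2), (1,-3/2)
  (m₁,m₂)=(1,-3/2): CG² = 4/35, CG = +√(4/35)
  (m₁,m₂)=(0,-1/2): CG² = 9/35, CG = −√(9/35)   ← matches the target
  (m₁,m₂)=(-1,1/2): CG² = 12/35, CG = +√(12/35)
  (m₁,m₂)=(-2,3/2): CG² = 2/7, CG = −√(2/7)
Pairs with CG² = 9/35: (0,-1/2): −√(9/35)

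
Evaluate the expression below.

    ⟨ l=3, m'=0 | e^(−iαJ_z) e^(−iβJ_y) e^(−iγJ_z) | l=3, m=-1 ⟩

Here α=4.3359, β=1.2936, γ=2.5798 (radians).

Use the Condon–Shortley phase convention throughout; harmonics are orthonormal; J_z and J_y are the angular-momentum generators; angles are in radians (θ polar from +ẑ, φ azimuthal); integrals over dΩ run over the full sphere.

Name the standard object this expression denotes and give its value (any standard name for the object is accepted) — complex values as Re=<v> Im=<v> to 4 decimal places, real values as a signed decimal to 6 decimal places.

Wigner D-matrix element, Re=-0.2205 Im=0.1388

This is a Wigner D-matrix element — the rotation-matrix element ⟨l m'| R(α,β,γ) |l m⟩ in the angular-momentum basis.
First d^3_{0,-1}(β=1.2936), then the phase factors e^{-i(0)α} and e^{-i(-1)γ}:
Half-angle: c=0.798016, s=0.602636. N=√(6·6·2·24)=41.569219
k: max(0,(-1)−(0))=0 … min(3+(-1),3−(0))=2
  k=0: (−1)^1·41.5692/(12)·0.7980^5·0.6026^1 = -0.675623
  k=1: (−1)^2·41.5692/(4)·0.7980^3·0.6026^3 = +1.155878
  k=2: (−1)^3·41.5692/(12)·0.7980^1·0.6026^5 = -0.219724
d^3_{0,-1}(1.2936) = -0.675623 +1.155878 -0.219724 = +0.260531
Attach z-rotation phases: D = e^{-i(0)(4.3359)}·(+0.260531)·e^{-i(-1)(2.5798)} = -0.220488+0.138786i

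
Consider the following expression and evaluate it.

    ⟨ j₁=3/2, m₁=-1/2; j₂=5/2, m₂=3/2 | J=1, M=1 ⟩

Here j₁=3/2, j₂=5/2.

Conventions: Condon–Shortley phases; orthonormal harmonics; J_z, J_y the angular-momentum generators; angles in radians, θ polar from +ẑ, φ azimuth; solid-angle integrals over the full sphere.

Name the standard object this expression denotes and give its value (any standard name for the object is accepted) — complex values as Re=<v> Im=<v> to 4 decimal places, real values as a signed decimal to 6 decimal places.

Clebsch–Gordan coefficient, +√(3/10) ≈ +0.547723

This is a Clebsch–Gordan (vector-coupling) coefficient.
√[3·3!0!2!/6! · 1!2!4!1!2!0!] = √(24/5)
  +(−1)^2/∏(2,1,0,2,0,0)! = 1/4  (running 1/4)
⟨..|..⟩ = √(24/5)·(1/4) = +0.547723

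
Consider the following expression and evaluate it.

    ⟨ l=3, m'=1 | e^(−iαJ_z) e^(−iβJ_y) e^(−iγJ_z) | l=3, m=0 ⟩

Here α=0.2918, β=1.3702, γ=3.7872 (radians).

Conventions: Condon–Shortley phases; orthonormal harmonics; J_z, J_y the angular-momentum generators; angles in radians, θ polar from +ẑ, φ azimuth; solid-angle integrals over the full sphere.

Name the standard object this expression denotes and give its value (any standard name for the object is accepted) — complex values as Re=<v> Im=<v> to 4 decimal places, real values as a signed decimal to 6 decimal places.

This is a Wigner D-matrix element — the rotation-matrix element ⟨l m'| R(α,β,γ) |l m⟩ in the angular-momentum basis.
D^3_{1,0}(0.2918,1.3702,3.7872) = e^{-i·1·0.2918}·d^3_{1,0}(1.3702)·e^{-i·0·3.7872}. Compute d first:
Half-angle: c=0.774356, s=0.632750. N=√(24·2·6·6)=41.569219
The bounds max(0,m−m')=0 and min(l+m,l−m')=2 give 3 terms
  k=0: (−1)^1·41.5692/(12)·0.7744^5·0.6328^1 = -0.610275
  k=1: (−1)^2·41.5692/(4)·0.7744^3·0.6328^3 = +1.222449
  k=2: (−1)^3·41.5692/(12)·0.7744^1·0.6328^5 = -0.272078
d^3_{1,0}(1.3702) = -0.610275 +1.222449 -0.272078 = +0.340096
Attach z-rotation phases: D = e^{-i(1)(0.2918)}·(+0.340096)·e^{-i(0)(3.7872)} = +0.325719-0.097838i

Wigner D-matrix element, Re=0.3257 Im=-0.0978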